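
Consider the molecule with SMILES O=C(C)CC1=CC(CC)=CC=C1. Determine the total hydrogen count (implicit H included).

Walk through each heavy atom and fill implicit hydrogens from standard valence (C 4, N 3, O 2, S 2, halogen 1):
  atom 1: O, bond orders sum to 2 (valence 2) → 0 H
  atom 2: C, bond orders sum to 4 (valence 4) → 0 H
  atom 3: C, bond orders sum to 1 (valence 4) → 3 H
  atom 4: C, bond orders sum to 2 (valence 4) → 2 H
  atom 5: C, bond orders sum to 4 (valence 4) → 0 H
  atom 6: C, bond orders sum to 3 (valence 4) → 1 H
  atom 7: C, bond orders sum to 4 (valence 4) → 0 H
  atom 8: C, bond orders sum to 2 (valence 4) → 2 H
  atom 9: C, bond orders sum to 1 (valence 4) → 3 H
  atom 10: C, bond orders sum to 3 (valence 4) → 1 H
  atom 11: C, bond orders sum to 3 (valence 4) → 1 H
  atom 12: C, bond orders sum to 3 (valence 4) → 1 H
Total hydrogens: 14.

14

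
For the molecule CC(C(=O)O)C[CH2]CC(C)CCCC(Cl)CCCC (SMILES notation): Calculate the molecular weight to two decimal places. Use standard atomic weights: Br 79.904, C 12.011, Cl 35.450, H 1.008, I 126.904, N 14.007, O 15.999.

290.87 g/mol

First, the molecular formula is C16H31ClO2 (counting implicit H from valence).
  C: 16 × 12.011 = 192.176
  Cl: 1 × 35.450 = 35.450
  H: 31 × 1.008 = 31.248
  O: 2 × 15.999 = 31.998
Sum: 16×12.011 + 1×35.450 + 31×1.008 + 2×15.999 = 290.872 → 290.87 g/mol.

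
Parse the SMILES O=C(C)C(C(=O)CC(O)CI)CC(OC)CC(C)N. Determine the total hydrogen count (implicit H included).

24

Walk through each heavy atom and fill implicit hydrogens from standard valence (C 4, N 3, O 2, S 2, halogen 1):
  atom 1: O, bond orders sum to 2 (valence 2) → 0 H
  atom 2: C, bond orders sum to 4 (valence 4) → 0 H
  atom 3: C, bond orders sum to 1 (valence 4) → 3 H
  atom 4: C, bond orders sum to 3 (valence 4) → 1 H
  atom 5: C, bond orders sum to 4 (valence 4) → 0 H
  atom 6: O, bond orders sum to 2 (valence 2) → 0 H
  atom 7: C, bond orders sum to 2 (valence 4) → 2 H
  atom 8: C, bond orders sum to 3 (valence 4) → 1 H
  atom 9: O, bond orders sum to 1 (valence 2) → 1 H
  atom 10: C, bond orders sum to 2 (valence 4) → 2 H
  atom 11: I (halogen, monovalent) → 0 H
  atom 12: C, bond orders sum to 2 (valence 4) → 2 H
  atom 13: C, bond orders sum to 3 (valence 4) → 1 H
  atom 14: O, bond orders sum to 2 (valence 2) → 0 H
  atom 15: C, bond orders sum to 1 (valence 4) → 3 H
  atom 16: C, bond orders sum to 2 (valence 4) → 2 H
  atom 17: C, bond orders sum to 3 (valence 4) → 1 H
  atom 18: C, bond orders sum to 1 (valence 4) → 3 H
  atom 19: N, bond orders sum to 1 (valence 3) → 2 H
Total hydrogens: 24.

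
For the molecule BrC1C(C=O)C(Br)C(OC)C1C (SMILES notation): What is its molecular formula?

C8H12Br2O2

Walk through each heavy atom and fill implicit hydrogens from standard valence (C 4, N 3, O 2, S 2, halogen 1):
  atom 1: Br (halogen, monovalent) → 0 H
  atom 2: C, bond orders sum to 3 (valence 4) → 1 H
  atom 3: C, bond orders sum to 3 (valence 4) → 1 H
  atom 4: C, bond orders sum to 3 (valence 4) → 1 H
  atom 5: O, bond orders sum to 2 (valence 2) → 0 H
  atom 6: C, bond orders sum to 3 (valence 4) → 1 H
  atom 7: Br (halogen, monovalent) → 0 H
  atom 8: C, bond orders sum to 3 (valence 4) → 1 H
  atom 9: O, bond orders sum to 2 (valence 2) → 0 H
  atom 10: C, bond orders sum to 1 (valence 4) → 3 H
  atom 11: C, bond orders sum to 3 (valence 4) → 1 H
  atom 12: C, bond orders sum to 1 (valence 4) → 3 H
Totals → C:8, H:12, Br:2, O:2.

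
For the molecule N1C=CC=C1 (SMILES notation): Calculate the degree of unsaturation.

Degree of unsaturation = (number of rings) + (number of π bonds).
Ring closures in the SMILES: 1.
π bonds: 2 double bonds (each 1 DoU) → 2 DoU from unsaturation.
Total DoU = 1 + 2 = 3.

3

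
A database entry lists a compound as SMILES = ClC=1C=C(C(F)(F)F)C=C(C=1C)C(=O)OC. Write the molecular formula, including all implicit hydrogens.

C10H8ClF3O2

Walk through each heavy atom and fill implicit hydrogens from standard valence (C 4, N 3, O 2, S 2, halogen 1):
  atom 1: Cl (halogen, monovalent) → 0 H
  atom 2: C, bond orders sum to 4 (valence 4) → 0 H
  atom 3: C, bond orders sum to 3 (valence 4) → 1 H
  atom 4: C, bond orders sum to 4 (valence 4) → 0 H
  atom 5: C, bond orders sum to 4 (valence 4) → 0 H
  atom 6: F (halogen, monovalent) → 0 H
  atom 7: F (halogen, monovalent) → 0 H
  atom 8: F (halogen, monovalent) → 0 H
  atom 9: C, bond orders sum to 3 (valence 4) → 1 H
  atom 10: C, bond orders sum to 4 (valence 4) → 0 H
  atom 11: C, bond orders sum to 4 (valence 4) → 0 H
  atom 12: C, bond orders sum to 1 (valence 4) → 3 H
  atom 13: C, bond orders sum to 4 (valence 4) → 0 H
  atom 14: O, bond orders sum to 2 (valence 2) → 0 H
  atom 15: O, bond orders sum to 2 (valence 2) → 0 H
  atom 16: C, bond orders sum to 1 (valence 4) → 3 H
Totals → C:10, H:8, Cl:1, F:3, O:2.
In Hill order: C10H8ClF3O2.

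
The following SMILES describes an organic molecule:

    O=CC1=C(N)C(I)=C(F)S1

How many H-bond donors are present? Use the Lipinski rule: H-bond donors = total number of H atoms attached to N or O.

Donors: find every N or O and count the H atoms it carries.
  atom 1 (O): bond orders sum to 2 → 0 H
  atom 5 (N): bond orders sum to 1 → 2 H
Lipinski HBD = 2.

2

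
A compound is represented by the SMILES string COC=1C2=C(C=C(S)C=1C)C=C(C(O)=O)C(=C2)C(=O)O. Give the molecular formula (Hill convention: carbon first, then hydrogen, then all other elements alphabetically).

Walk through each heavy atom and fill implicit hydrogens from standard valence (C 4, N 3, O 2, S 2, halogen 1):
  atom 1: C, bond orders sum to 1 (valence 4) → 3 H
  atom 2: O, bond orders sum to 2 (valence 2) → 0 H
  atom 3: C, bond orders sum to 4 (valence 4) → 0 H
  atom 4: C, bond orders sum to 4 (valence 4) → 0 H
  atom 5: C, bond orders sum to 4 (valence 4) → 0 H
  atom 6: C, bond orders sum to 3 (valence 4) → 1 H
  atom 7: C, bond orders sum to 4 (valence 4) → 0 H
  atom 8: S, bond orders sum to 1 (valence 2) → 1 H
  atom 9: C, bond orders sum to 4 (valence 4) → 0 H
  atom 10: C, bond orders sum to 1 (valence 4) → 3 H
  atom 11: C, bond orders sum to 3 (valence 4) → 1 H
  atom 12: C, bond orders sum to 4 (valence 4) → 0 H
  atom 13: C, bond orders sum to 4 (valence 4) → 0 H
  atom 14: O, bond orders sum to 1 (valence 2) → 1 H
  atom 15: O, bond orders sum to 2 (valence 2) → 0 H
  atom 16: C, bond orders sum to 4 (valence 4) → 0 H
  atom 17: C, bond orders sum to 3 (valence 4) → 1 H
  atom 18: C, bond orders sum to 4 (valence 4) → 0 H
  atom 19: O, bond orders sum to 2 (valence 2) → 0 H
  atom 20: O, bond orders sum to 1 (valence 2) → 1 H
Totals → C:14, H:12, O:5, S:1.
In Hill order: C14H12O5S.

C14H12O5S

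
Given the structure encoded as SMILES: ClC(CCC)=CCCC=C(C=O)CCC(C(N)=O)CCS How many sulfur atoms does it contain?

1

Scan the SMILES for S atoms (remember two-letter symbols like Cl and Br are single atoms).
Sulfur count: 1.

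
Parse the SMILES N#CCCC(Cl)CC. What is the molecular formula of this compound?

Walk through each heavy atom and fill implicit hydrogens from standard valence (C 4, N 3, O 2, S 2, halogen 1):
  atom 1: N, bond orders sum to 3 (valence 3) → 0 H
  atom 2: C, bond orders sum to 4 (valence 4) → 0 H
  atom 3: C, bond orders sum to 2 (valence 4) → 2 H
  atom 4: C, bond orders sum to 2 (valence 4) → 2 H
  atom 5: C, bond orders sum to 3 (valence 4) → 1 H
  atom 6: Cl (halogen, monovalent) → 0 H
  atom 7: C, bond orders sum to 2 (valence 4) → 2 H
  atom 8: C, bond orders sum to 1 (valence 4) → 3 H
Totals → C:6, H:10, Cl:1, N:1.

C6H10ClN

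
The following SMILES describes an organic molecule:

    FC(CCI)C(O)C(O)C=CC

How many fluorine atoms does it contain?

Scan the SMILES for F atoms (remember two-letter symbols like Cl and Br are single atoms).
Fluorine count: 1.

1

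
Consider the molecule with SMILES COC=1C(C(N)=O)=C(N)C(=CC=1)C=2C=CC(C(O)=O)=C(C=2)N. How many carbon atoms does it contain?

15

Count every carbon token in the SMILES (each C, including those in ring-closure positions and inside branches).
Carbon count: 15.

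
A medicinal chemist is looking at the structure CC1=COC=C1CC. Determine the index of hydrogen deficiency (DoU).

3

Molecular formula: C7H10O.
DoU = (2C + 2 + N − H − X) / 2, where X is the halogen count and O/S are ignored.
    = (2·7 + 2 + 0 − 10 − 0) / 2 = 6 / 2 = 3.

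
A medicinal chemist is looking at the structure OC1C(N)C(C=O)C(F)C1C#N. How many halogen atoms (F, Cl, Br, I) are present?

Halogen atoms appear at heavy-atom position 9 (1×F).
Other groups present: 1 aldehyde, 1 hydroxyl, 1 nitrile, 1 primary amine.
Halogen count: 1.

1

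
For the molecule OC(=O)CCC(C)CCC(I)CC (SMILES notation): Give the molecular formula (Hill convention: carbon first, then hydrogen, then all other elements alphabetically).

Walk through each heavy atom and fill implicit hydrogens from standard valence (C 4, N 3, O 2, S 2, halogen 1):
  atom 1: O, bond orders sum to 1 (valence 2) → 1 H
  atom 2: C, bond orders sum to 4 (valence 4) → 0 H
  atom 3: O, bond orders sum to 2 (valence 2) → 0 H
  atom 4: C, bond orders sum to 2 (valence 4) → 2 H
  atom 5: C, bond orders sum to 2 (valence 4) → 2 H
  atom 6: C, bond orders sum to 3 (valence 4) → 1 H
  atom 7: C, bond orders sum to 1 (valence 4) → 3 H
  atom 8: C, bond orders sum to 2 (valence 4) → 2 H
  atom 9: C, bond orders sum to 2 (valence 4) → 2 H
  atom 10: C, bond orders sum to 3 (valence 4) → 1 H
  atom 11: I (halogen, monovalent) → 0 H
  atom 12: C, bond orders sum to 2 (valence 4) → 2 H
  atom 13: C, bond orders sum to 1 (valence 4) → 3 H
Totals → C:10, H:19, I:1, O:2.

C10H19IO2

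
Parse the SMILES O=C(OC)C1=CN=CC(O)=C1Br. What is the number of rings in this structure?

1

In SMILES, each pair of matching ring-closure digits denotes one ring-closing bond; the number of such bonds equals the number of independent rings.
Ring-closure bonds here: 1.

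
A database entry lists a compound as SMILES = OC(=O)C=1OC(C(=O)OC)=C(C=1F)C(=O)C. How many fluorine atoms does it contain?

1

Scan the SMILES for F atoms (remember two-letter symbols like Cl and Br are single atoms).
Fluorine count: 1.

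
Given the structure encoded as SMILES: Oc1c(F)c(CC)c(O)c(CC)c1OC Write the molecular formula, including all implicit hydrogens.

Walk through each heavy atom and fill implicit hydrogens from standard valence (C 4, N 3, O 2, S 2, halogen 1); for lowercase aromatic atoms, an aromatic c carries 1 H when it has two neighbours and 0 H with three, and aromatic n carries 0 H:
  atom 1: O, bond orders sum to 1 (valence 2) → 1 H
  atom 2: aromatic c, 3 neighbours → 0 H
  atom 3: aromatic c, 3 neighbours → 0 H
  atom 4: F (halogen, monovalent) → 0 H
  atom 5: aromatic c, 3 neighbours → 0 H
  atom 6: C, bond orders sum to 2 (valence 4) → 2 H
  atom 7: C, bond orders sum to 1 (valence 4) → 3 H
  atom 8: aromatic c, 3 neighbours → 0 H
  atom 9: O, bond orders sum to 1 (valence 2) → 1 H
  atom 10: aromatic c, 3 neighbours → 0 H
  atom 11: C, bond orders sum to 2 (valence 4) → 2 H
  atom 12: C, bond orders sum to 1 (valence 4) → 3 H
  atom 13: aromatic c, 3 neighbours → 0 H
  atom 14: O, bond orders sum to 2 (valence 2) → 0 H
  atom 15: C, bond orders sum to 1 (valence 4) → 3 H
Totals → C:11, H:15, F:1, O:3.
In Hill order: C11H15FO3.

C11H15FO3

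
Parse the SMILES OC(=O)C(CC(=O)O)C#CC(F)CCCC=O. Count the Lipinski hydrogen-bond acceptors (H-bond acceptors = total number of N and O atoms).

N atoms: 0; O atoms: 5.
Lipinski HBA = 0 + 5 = 5.

5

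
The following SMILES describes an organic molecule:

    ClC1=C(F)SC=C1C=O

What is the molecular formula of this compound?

C5H2ClFOS

Walk through each heavy atom and fill implicit hydrogens from standard valence (C 4, N 3, O 2, S 2, halogen 1):
  atom 1: Cl (halogen, monovalent) → 0 H
  atom 2: C, bond orders sum to 4 (valence 4) → 0 H
  atom 3: C, bond orders sum to 4 (valence 4) → 0 H
  atom 4: F (halogen, monovalent) → 0 H
  atom 5: S, bond orders sum to 2 (valence 2) → 0 H
  atom 6: C, bond orders sum to 3 (valence 4) → 1 H
  atom 7: C, bond orders sum to 4 (valence 4) → 0 H
  atom 8: C, bond orders sum to 3 (valence 4) → 1 H
  atom 9: O, bond orders sum to 2 (valence 2) → 0 H
Totals → C:5, H:2, Cl:1, F:1, O:1, S:1.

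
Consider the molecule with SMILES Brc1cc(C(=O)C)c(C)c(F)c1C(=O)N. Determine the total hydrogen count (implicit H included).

Walk through each heavy atom and fill implicit hydrogens from standard valence (C 4, N 3, O 2, S 2, halogen 1); for lowercase aromatic atoms, an aromatic c carries 1 H when it has two neighbours and 0 H with three, and aromatic n carries 0 H:
  atom 1: Br (halogen, monovalent) → 0 H
  atom 2: aromatic c, 3 neighbours → 0 H
  atom 3: aromatic c, 2 neighbours → 1 H
  atom 4: aromatic c, 3 neighbours → 0 H
  atom 5: C, bond orders sum to 4 (valence 4) → 0 H
  atom 6: O, bond orders sum to 2 (valence 2) → 0 H
  atom 7: C, bond orders sum to 1 (valence 4) → 3 H
  atom 8: aromatic c, 3 neighbours → 0 H
  atom 9: C, bond orders sum to 1 (valence 4) → 3 H
  atom 10: aromatic c, 3 neighbours → 0 H
  atom 11: F (halogen, monovalent) → 0 H
  atom 12: aromatic c, 3 neighbours → 0 H
  atom 13: C, bond orders sum to 4 (valence 4) → 0 H
  atom 14: O, bond orders sum to 2 (valence 2) → 0 H
  atom 15: N, bond orders sum to 1 (valence 3) → 2 H
Total hydrogens: 9.

9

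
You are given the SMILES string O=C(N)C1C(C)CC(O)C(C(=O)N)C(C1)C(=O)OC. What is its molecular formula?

Walk through each heavy atom and fill implicit hydrogens from standard valence (C 4, N 3, O 2, S 2, halogen 1):
  atom 1: O, bond orders sum to 2 (valence 2) → 0 H
  atom 2: C, bond orders sum to 4 (valence 4) → 0 H
  atom 3: N, bond orders sum to 1 (valence 3) → 2 H
  atom 4: C, bond orders sum to 3 (valence 4) → 1 H
  atom 5: C, bond orders sum to 3 (valence 4) → 1 H
  atom 6: C, bond orders sum to 1 (valence 4) → 3 H
  atom 7: C, bond orders sum to 2 (valence 4) → 2 H
  atom 8: C, bond orders sum to 3 (valence 4) → 1 H
  atom 9: O, bond orders sum to 1 (valence 2) → 1 H
  atom 10: C, bond orders sum to 3 (valence 4) → 1 H
  atom 11: C, bond orders sum to 4 (valence 4) → 0 H
  atom 12: O, bond orders sum to 2 (valence 2) → 0 H
  atom 13: N, bond orders sum to 1 (valence 3) → 2 H
  atom 14: C, bond orders sum to 3 (valence 4) → 1 H
  atom 15: C, bond orders sum to 2 (valence 4) → 2 H
  atom 16: C, bond orders sum to 4 (valence 4) → 0 H
  atom 17: O, bond orders sum to 2 (valence 2) → 0 H
  atom 18: O, bond orders sum to 2 (valence 2) → 0 H
  atom 19: C, bond orders sum to 1 (valence 4) → 3 H
Totals → C:12, H:20, N:2, O:5.
In Hill order: C12H20N2O5.

C12H20N2O5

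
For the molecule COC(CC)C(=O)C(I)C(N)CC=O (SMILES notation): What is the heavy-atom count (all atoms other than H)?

Every atom symbol written in the SMILES (organic subset) is one heavy atom; implicit H are not written.
Heavy atoms by element → C:9, I:1, N:1, O:3.
Total: 14.

14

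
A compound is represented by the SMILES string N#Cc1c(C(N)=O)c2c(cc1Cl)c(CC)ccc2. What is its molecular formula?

Walk through each heavy atom and fill implicit hydrogens from standard valence (C 4, N 3, O 2, S 2, halogen 1); for lowercase aromatic atoms, an aromatic c carries 1 H when it has two neighbours and 0 H with three, and aromatic n carries 0 H:
  atom 1: N, bond orders sum to 3 (valence 3) → 0 H
  atom 2: C, bond orders sum to 4 (valence 4) → 0 H
  atom 3: aromatic c, 3 neighbours → 0 H
  atom 4: aromatic c, 3 neighbours → 0 H
  atom 5: C, bond orders sum to 4 (valence 4) → 0 H
  atom 6: N, bond orders sum to 1 (valence 3) → 2 H
  atom 7: O, bond orders sum to 2 (valence 2) → 0 H
  atom 8: aromatic c, 3 neighbours → 0 H
  atom 9: aromatic c, 3 neighbours → 0 H
  atom 10: aromatic c, 2 neighbours → 1 H
  atom 11: aromatic c, 3 neighbours → 0 H
  atom 12: Cl (halogen, monovalent) → 0 H
  atom 13: aromatic c, 3 neighbours → 0 H
  atom 14: C, bond orders sum to 2 (valence 4) → 2 H
  atom 15: C, bond orders sum to 1 (valence 4) → 3 H
  atom 16: aromatic c, 2 neighbours → 1 H
  atom 17: aromatic c, 2 neighbours → 1 H
  atom 18: aromatic c, 2 neighbours → 1 H
Totals → C:14, H:11, Cl:1, N:2, O:1.

C14H11ClN2O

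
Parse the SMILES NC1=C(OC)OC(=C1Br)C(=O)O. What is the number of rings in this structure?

1

In SMILES, each pair of matching ring-closure digits denotes one ring-closing bond; the number of such bonds equals the number of independent rings.
Ring-closure bonds here: 1.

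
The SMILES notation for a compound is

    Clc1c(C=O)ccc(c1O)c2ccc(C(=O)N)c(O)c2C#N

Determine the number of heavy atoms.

22

Every atom symbol written in the SMILES (organic subset) is one heavy atom; implicit H are not written.
Heavy atoms by element → C:15, Cl:1, N:2, O:4.
Total: 22.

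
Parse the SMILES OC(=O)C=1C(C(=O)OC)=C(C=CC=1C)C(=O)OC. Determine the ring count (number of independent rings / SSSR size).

1

In SMILES, each pair of matching ring-closure digits denotes one ring-closing bond; the number of such bonds equals the number of independent rings.
Ring-closure bonds here: 1.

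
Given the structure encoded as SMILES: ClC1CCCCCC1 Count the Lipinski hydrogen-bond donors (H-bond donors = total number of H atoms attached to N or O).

Donors: find every N or O and count the H atoms it carries.
  (no N or O atoms present)
Lipinski HBD = 0.

0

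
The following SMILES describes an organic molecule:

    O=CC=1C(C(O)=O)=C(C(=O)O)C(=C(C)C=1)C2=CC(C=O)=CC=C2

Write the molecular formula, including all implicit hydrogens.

C17H12O6

Walk through each heavy atom and fill implicit hydrogens from standard valence (C 4, N 3, O 2, S 2, halogen 1):
  atom 1: O, bond orders sum to 2 (valence 2) → 0 H
  atom 2: C, bond orders sum to 3 (valence 4) → 1 H
  atom 3: C, bond orders sum to 4 (valence 4) → 0 H
  atom 4: C, bond orders sum to 4 (valence 4) → 0 H
  atom 5: C, bond orders sum to 4 (valence 4) → 0 H
  atom 6: O, bond orders sum to 1 (valence 2) → 1 H
  atom 7: O, bond orders sum to 2 (valence 2) → 0 H
  atom 8: C, bond orders sum to 4 (valence 4) → 0 H
  atom 9: C, bond orders sum to 4 (valence 4) → 0 H
  atom 10: O, bond orders sum to 2 (valence 2) → 0 H
  atom 11: O, bond orders sum to 1 (valence 2) → 1 H
  atom 12: C, bond orders sum to 4 (valence 4) → 0 H
  atom 13: C, bond orders sum to 4 (valence 4) → 0 H
  atom 14: C, bond orders sum to 1 (valence 4) → 3 H
  atom 15: C, bond orders sum to 3 (valence 4) → 1 H
  atom 16: C, bond orders sum to 4 (valence 4) → 0 H
  atom 17: C, bond orders sum to 3 (valence 4) → 1 H
  atom 18: C, bond orders sum to 4 (valence 4) → 0 H
  atom 19: C, bond orders sum to 3 (valence 4) → 1 H
  atom 20: O, bond orders sum to 2 (valence 2) → 0 H
  atom 21: C, bond orders sum to 3 (valence 4) → 1 H
  atom 22: C, bond orders sum to 3 (valence 4) → 1 H
  atom 23: C, bond orders sum to 3 (valence 4) → 1 H
Totals → C:17, H:12, O:6.
In Hill order: C17H12O6.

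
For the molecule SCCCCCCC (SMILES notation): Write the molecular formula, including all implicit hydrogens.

C7H16S

Walk through each heavy atom and fill implicit hydrogens from standard valence (C 4, N 3, O 2, S 2, halogen 1):
  atom 1: S, bond orders sum to 1 (valence 2) → 1 H
  atom 2: C, bond orders sum to 2 (valence 4) → 2 H
  atom 3: C, bond orders sum to 2 (valence 4) → 2 H
  atom 4: C, bond orders sum to 2 (valence 4) → 2 H
  atom 5: C, bond orders sum to 2 (valence 4) → 2 H
  atom 6: C, bond orders sum to 2 (valence 4) → 2 H
  atom 7: C, bond orders sum to 2 (valence 4) → 2 H
  atom 8: C, bond orders sum to 1 (valence 4) → 3 H
Totals → C:7, H:16, S:1.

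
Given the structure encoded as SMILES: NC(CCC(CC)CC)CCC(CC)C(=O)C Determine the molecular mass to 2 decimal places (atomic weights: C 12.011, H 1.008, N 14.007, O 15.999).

241.42 g/mol

First, the molecular formula is C15H31NO (counting implicit H from valence).
  C: 15 × 12.011 = 180.165
  H: 31 × 1.008 = 31.248
  N: 1 × 14.007 = 14.007
  O: 1 × 15.999 = 15.999
Sum: 15×12.011 + 31×1.008 + 1×14.007 + 1×15.999 = 241.419 → 241.42 g/mol.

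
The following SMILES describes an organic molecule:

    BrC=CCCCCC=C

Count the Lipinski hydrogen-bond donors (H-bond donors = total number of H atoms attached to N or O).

Donors: find every N or O and count the H atoms it carries.
  (no N or O atoms present)
Lipinski HBD = 0.

0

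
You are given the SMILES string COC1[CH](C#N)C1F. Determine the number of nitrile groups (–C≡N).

1

The nitrile motif appears at heavy-atom position 5 in the SMILES.
Other groups present: 1 ether.
Nitrile count: 1.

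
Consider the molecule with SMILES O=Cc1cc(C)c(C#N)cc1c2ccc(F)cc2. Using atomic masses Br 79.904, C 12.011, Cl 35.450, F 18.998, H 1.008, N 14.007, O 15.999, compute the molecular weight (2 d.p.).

First, the molecular formula is C15H10FNO (counting implicit H from valence).
  C: 15 × 12.011 = 180.165
  F: 1 × 18.998 = 18.998
  H: 10 × 1.008 = 10.080
  N: 1 × 14.007 = 14.007
  O: 1 × 15.999 = 15.999
Sum: 15×12.011 + 1×18.998 + 10×1.008 + 1×14.007 + 1×15.999 = 239.249 → 239.25 g/mol.

239.25 g/mol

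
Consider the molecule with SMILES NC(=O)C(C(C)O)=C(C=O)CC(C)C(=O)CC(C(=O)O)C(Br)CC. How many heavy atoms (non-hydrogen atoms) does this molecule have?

Every atom symbol written in the SMILES (organic subset) is one heavy atom; implicit H are not written.
Heavy atoms by element → Br:1, C:16, N:1, O:6.
Total: 24.

24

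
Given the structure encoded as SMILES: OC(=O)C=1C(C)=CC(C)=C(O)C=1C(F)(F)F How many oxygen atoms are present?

3

Scan the SMILES for O atoms (remember two-letter symbols like Cl and Br are single atoms).
Oxygen count: 3.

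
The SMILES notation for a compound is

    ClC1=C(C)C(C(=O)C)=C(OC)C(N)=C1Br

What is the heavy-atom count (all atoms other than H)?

15

Every atom symbol written in the SMILES (organic subset) is one heavy atom; implicit H are not written.
Heavy atoms by element → Br:1, C:10, Cl:1, N:1, O:2.
Total: 15.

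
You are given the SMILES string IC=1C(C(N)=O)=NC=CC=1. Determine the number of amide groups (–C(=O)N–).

The amide motif appears at heavy-atom position 4 in the SMILES.
Amide count: 1.

1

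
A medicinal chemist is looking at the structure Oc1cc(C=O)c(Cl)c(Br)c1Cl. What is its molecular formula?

Walk through each heavy atom and fill implicit hydrogens from standard valence (C 4, N 3, O 2, S 2, halogen 1); for lowercase aromatic atoms, an aromatic c carries 1 H when it has two neighbours and 0 H with three, and aromatic n carries 0 H:
  atom 1: O, bond orders sum to 1 (valence 2) → 1 H
  atom 2: aromatic c, 3 neighbours → 0 H
  atom 3: aromatic c, 2 neighbours → 1 H
  atom 4: aromatic c, 3 neighbours → 0 H
  atom 5: C, bond orders sum to 3 (valence 4) → 1 H
  atom 6: O, bond orders sum to 2 (valence 2) → 0 H
  atom 7: aromatic c, 3 neighbours → 0 H
  atom 8: Cl (halogen, monovalent) → 0 H
  atom 9: aromatic c, 3 neighbours → 0 H
  atom 10: Br (halogen, monovalent) → 0 H
  atom 11: aromatic c, 3 neighbours → 0 H
  atom 12: Cl (halogen, monovalent) → 0 H
Totals → C:7, H:3, Br:1, Cl:2, O:2.
In Hill order: C7H3BrCl2O2.

C7H3BrCl2O2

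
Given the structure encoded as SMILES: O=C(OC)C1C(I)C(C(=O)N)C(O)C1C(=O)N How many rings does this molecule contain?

In SMILES, each pair of matching ring-closure digits denotes one ring-closing bond; the number of such bonds equals the number of independent rings.
Ring-closure bonds here: 1.

1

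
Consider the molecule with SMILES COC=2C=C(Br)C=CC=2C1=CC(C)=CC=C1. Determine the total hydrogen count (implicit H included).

Walk through each heavy atom and fill implicit hydrogens from standard valence (C 4, N 3, O 2, S 2, halogen 1):
  atom 1: C, bond orders sum to 1 (valence 4) → 3 H
  atom 2: O, bond orders sum to 2 (valence 2) → 0 H
  atom 3: C, bond orders sum to 4 (valence 4) → 0 H
  atom 4: C, bond orders sum to 3 (valence 4) → 1 H
  atom 5: C, bond orders sum to 4 (valence 4) → 0 H
  atom 6: Br (halogen, monovalent) → 0 H
  atom 7: C, bond orders sum to 3 (valence 4) → 1 H
  atom 8: C, bond orders sum to 3 (valence 4) → 1 H
  atom 9: C, bond orders sum to 4 (valence 4) → 0 H
  atom 10: C, bond orders sum to 4 (valence 4) → 0 H
  atom 11: C, bond orders sum to 3 (valence 4) → 1 H
  atom 12: C, bond orders sum to 4 (valence 4) → 0 H
  atom 13: C, bond orders sum to 1 (valence 4) → 3 H
  atom 14: C, bond orders sum to 3 (valence 4) → 1 H
  atom 15: C, bond orders sum to 3 (valence 4) → 1 H
  atom 16: C, bond orders sum to 3 (valence 4) → 1 H
Total hydrogens: 13.

13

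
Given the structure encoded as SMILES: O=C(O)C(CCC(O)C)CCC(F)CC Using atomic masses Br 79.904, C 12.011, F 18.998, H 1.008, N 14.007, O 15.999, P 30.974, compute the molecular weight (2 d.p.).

220.28 g/mol

First, the molecular formula is C11H21FO3 (counting implicit H from valence).
  C: 11 × 12.011 = 132.121
  F: 1 × 18.998 = 18.998
  H: 21 × 1.008 = 21.168
  O: 3 × 15.999 = 47.997
Sum: 11×12.011 + 1×18.998 + 21×1.008 + 3×15.999 = 220.284 → 220.28 g/mol.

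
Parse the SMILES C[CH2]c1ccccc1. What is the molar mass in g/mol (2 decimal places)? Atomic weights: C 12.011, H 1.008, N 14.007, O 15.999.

106.17 g/mol

First, the molecular formula is C8H10 (counting implicit H from valence).
  C: 8 × 12.011 = 96.088
  H: 10 × 1.008 = 10.080
Sum: 8×12.011 + 10×1.008 = 106.168 → 106.17 g/mol.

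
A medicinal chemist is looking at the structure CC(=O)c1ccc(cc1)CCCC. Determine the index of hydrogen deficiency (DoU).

Molecular formula: C12H16O.
DoU = (2C + 2 + N − H − X) / 2, where X is the halogen count and O/S are ignored.
    = (2·12 + 2 + 0 − 16 − 0) / 2 = 10 / 2 = 5.

5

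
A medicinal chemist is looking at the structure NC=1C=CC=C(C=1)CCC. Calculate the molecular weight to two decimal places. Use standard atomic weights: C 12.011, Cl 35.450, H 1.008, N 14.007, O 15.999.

First, the molecular formula is C9H13N (counting implicit H from valence).
  C: 9 × 12.011 = 108.099
  H: 13 × 1.008 = 13.104
  N: 1 × 14.007 = 14.007
Sum: 9×12.011 + 13×1.008 + 1×14.007 = 135.210 → 135.21 g/mol.

135.21 g/mol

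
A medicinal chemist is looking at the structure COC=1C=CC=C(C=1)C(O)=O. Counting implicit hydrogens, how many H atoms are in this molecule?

8

Walk through each heavy atom and fill implicit hydrogens from standard valence (C 4, N 3, O 2, S 2, halogen 1):
  atom 1: C, bond orders sum to 1 (valence 4) → 3 H
  atom 2: O, bond orders sum to 2 (valence 2) → 0 H
  atom 3: C, bond orders sum to 4 (valence 4) → 0 H
  atom 4: C, bond orders sum to 3 (valence 4) → 1 H
  atom 5: C, bond orders sum to 3 (valence 4) → 1 H
  atom 6: C, bond orders sum to 3 (valence 4) → 1 H
  atom 7: C, bond orders sum to 4 (valence 4) → 0 H
  atom 8: C, bond orders sum to 3 (valence 4) → 1 H
  atom 9: C, bond orders sum to 4 (valence 4) → 0 H
  atom 10: O, bond orders sum to 1 (valence 2) → 1 H
  atom 11: O, bond orders sum to 2 (valence 2) → 0 H
Total hydrogens: 8.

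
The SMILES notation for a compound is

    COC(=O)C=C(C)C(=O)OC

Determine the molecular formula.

C7H10O4

Walk through each heavy atom and fill implicit hydrogens from standard valence (C 4, N 3, O 2, S 2, halogen 1):
  atom 1: C, bond orders sum to 1 (valence 4) → 3 H
  atom 2: O, bond orders sum to 2 (valence 2) → 0 H
  atom 3: C, bond orders sum to 4 (valence 4) → 0 H
  atom 4: O, bond orders sum to 2 (valence 2) → 0 H
  atom 5: C, bond orders sum to 3 (valence 4) → 1 H
  atom 6: C, bond orders sum to 4 (valence 4) → 0 H
  atom 7: C, bond orders sum to 1 (valence 4) → 3 H
  atom 8: C, bond orders sum to 4 (valence 4) → 0 H
  atom 9: O, bond orders sum to 2 (valence 2) → 0 H
  atom 10: O, bond orders sum to 2 (valence 2) → 0 H
  atom 11: C, bond orders sum to 1 (valence 4) → 3 H
Totals → C:7, H:10, O:4.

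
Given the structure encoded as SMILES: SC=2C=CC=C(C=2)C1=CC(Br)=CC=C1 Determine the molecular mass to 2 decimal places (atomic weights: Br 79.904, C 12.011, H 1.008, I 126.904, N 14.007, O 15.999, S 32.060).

First, the molecular formula is C12H9BrS (counting implicit H from valence).
  Br: 1 × 79.904 = 79.904
  C: 12 × 12.011 = 144.132
  H: 9 × 1.008 = 9.072
  S: 1 × 32.060 = 32.060
Sum: 1×79.904 + 12×12.011 + 9×1.008 + 1×32.060 = 265.168 → 265.17 g/mol.

265.17 g/mol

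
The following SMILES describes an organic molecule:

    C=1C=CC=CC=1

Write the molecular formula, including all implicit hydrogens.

Walk through each heavy atom and fill implicit hydrogens from standard valence (C 4, N 3, O 2, S 2, halogen 1):
  atom 1: C, bond orders sum to 3 (valence 4) → 1 H
  atom 2: C, bond orders sum to 3 (valence 4) → 1 H
  atom 3: C, bond orders sum to 3 (valence 4) → 1 H
  atom 4: C, bond orders sum to 3 (valence 4) → 1 H
  atom 5: C, bond orders sum to 3 (valence 4) → 1 H
  atom 6: C, bond orders sum to 3 (valence 4) → 1 H
Totals → C:6, H:6.

C6H6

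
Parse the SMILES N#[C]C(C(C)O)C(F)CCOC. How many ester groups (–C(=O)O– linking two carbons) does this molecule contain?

Scan the SMILES for the ester motif — none present.
Groups that are present: 1 ether, 1 hydroxyl, 1 nitrile.

0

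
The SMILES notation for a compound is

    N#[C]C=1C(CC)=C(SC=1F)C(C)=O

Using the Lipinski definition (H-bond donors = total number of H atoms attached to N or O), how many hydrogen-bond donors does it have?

Donors: find every N or O and count the H atoms it carries.
  atom 1 (N): bond orders sum to 3 → 0 H
  atom 13 (O): bond orders sum to 2 → 0 H
Lipinski HBD = 0.

0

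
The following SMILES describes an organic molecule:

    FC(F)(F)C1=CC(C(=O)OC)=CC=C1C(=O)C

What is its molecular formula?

Walk through each heavy atom and fill implicit hydrogens from standard valence (C 4, N 3, O 2, S 2, halogen 1):
  atom 1: F (halogen, monovalent) → 0 H
  atom 2: C, bond orders sum to 4 (valence 4) → 0 H
  atom 3: F (halogen, monovalent) → 0 H
  atom 4: F (halogen, monovalent) → 0 H
  atom 5: C, bond orders sum to 4 (valence 4) → 0 H
  atom 6: C, bond orders sum to 3 (valence 4) → 1 H
  atom 7: C, bond orders sum to 4 (valence 4) → 0 H
  atom 8: C, bond orders sum to 4 (valence 4) → 0 H
  atom 9: O, bond orders sum to 2 (valence 2) → 0 H
  atom 10: O, bond orders sum to 2 (valence 2) → 0 H
  atom 11: C, bond orders sum to 1 (valence 4) → 3 H
  atom 12: C, bond orders sum to 3 (valence 4) → 1 H
  atom 13: C, bond orders sum to 3 (valence 4) → 1 H
  atom 14: C, bond orders sum to 4 (valence 4) → 0 H
  atom 15: C, bond orders sum to 4 (valence 4) → 0 H
  atom 16: O, bond orders sum to 2 (valence 2) → 0 H
  atom 17: C, bond orders sum to 1 (valence 4) → 3 H
Totals → C:11, H:9, F:3, O:3.
In Hill order: C11H9F3O3.

C11H9F3O3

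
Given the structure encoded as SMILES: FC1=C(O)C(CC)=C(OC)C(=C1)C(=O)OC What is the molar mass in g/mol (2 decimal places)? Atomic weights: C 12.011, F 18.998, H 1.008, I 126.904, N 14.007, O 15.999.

First, the molecular formula is C11H13FO4 (counting implicit H from valence).
  C: 11 × 12.011 = 132.121
  F: 1 × 18.998 = 18.998
  H: 13 × 1.008 = 13.104
  O: 4 × 15.999 = 63.996
Sum: 11×12.011 + 1×18.998 + 13×1.008 + 4×15.999 = 228.219 → 228.22 g/mol.

228.22 g/mol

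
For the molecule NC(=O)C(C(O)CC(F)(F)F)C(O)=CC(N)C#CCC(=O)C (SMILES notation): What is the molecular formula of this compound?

C13H17F3N2O4

Walk through each heavy atom and fill implicit hydrogens from standard valence (C 4, N 3, O 2, S 2, halogen 1):
  atom 1: N, bond orders sum to 1 (valence 3) → 2 H
  atom 2: C, bond orders sum to 4 (valence 4) → 0 H
  atom 3: O, bond orders sum to 2 (valence 2) → 0 H
  atom 4: C, bond orders sum to 3 (valence 4) → 1 H
  atom 5: C, bond orders sum to 3 (valence 4) → 1 H
  atom 6: O, bond orders sum to 1 (valence 2) → 1 H
  atom 7: C, bond orders sum to 2 (valence 4) → 2 H
  atom 8: C, bond orders sum to 4 (valence 4) → 0 H
  atom 9: F (halogen, monovalent) → 0 H
  atom 10: F (halogen, monovalent) → 0 H
  atom 11: F (halogen, monovalent) → 0 H
  atom 12: C, bond orders sum to 4 (valence 4) → 0 H
  atom 13: O, bond orders sum to 1 (valence 2) → 1 H
  atom 14: C, bond orders sum to 3 (valence 4) → 1 H
  atom 15: C, bond orders sum to 3 (valence 4) → 1 H
  atom 16: N, bond orders sum to 1 (valence 3) → 2 H
  atom 17: C, bond orders sum to 4 (valence 4) → 0 H
  atom 18: C, bond orders sum to 4 (valence 4) → 0 H
  atom 19: C, bond orders sum to 2 (valence 4) → 2 H
  atom 20: C, bond orders sum to 4 (valence 4) → 0 H
  atom 21: O, bond orders sum to 2 (valence 2) → 0 H
  atom 22: C, bond orders sum to 1 (valence 4) → 3 H
Totals → C:13, H:17, F:3, N:2, O:4.
In Hill order: C13H17F3N2O4.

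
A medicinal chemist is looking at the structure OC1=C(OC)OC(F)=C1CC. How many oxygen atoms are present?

3

Scan the SMILES for O atoms (remember two-letter symbols like Cl and Br are single atoms).
Oxygen count: 3.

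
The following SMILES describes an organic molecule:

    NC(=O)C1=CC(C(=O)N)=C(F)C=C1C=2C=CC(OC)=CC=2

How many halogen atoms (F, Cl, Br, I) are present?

1

Halogen atoms appear at heavy-atom position 11 (1×F).
Other groups present: 2 amide, 1 ether.
Halogen count: 1.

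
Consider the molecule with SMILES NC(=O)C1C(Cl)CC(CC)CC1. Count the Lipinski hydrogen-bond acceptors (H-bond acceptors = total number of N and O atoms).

2

N atoms: 1; O atoms: 1.
Lipinski HBA = 1 + 1 = 2.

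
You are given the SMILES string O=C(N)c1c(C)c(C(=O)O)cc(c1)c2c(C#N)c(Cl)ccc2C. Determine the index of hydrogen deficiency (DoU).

Molecular formula: C17H13ClN2O3.
DoU = (2C + 2 + N − H − X) / 2, where X is the halogen count and O/S are ignored.
    = (2·17 + 2 + 2 − 13 − 1) / 2 = 24 / 2 = 12.

12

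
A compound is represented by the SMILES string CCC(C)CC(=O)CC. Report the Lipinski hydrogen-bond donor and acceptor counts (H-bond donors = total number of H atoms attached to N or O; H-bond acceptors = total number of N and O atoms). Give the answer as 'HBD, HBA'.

Donors: find every N or O and count the H atoms it carries.
  atom 7 (O): bond orders sum to 2 → 0 H
Lipinski HBD = 0.
Acceptors: N atoms = 0, O atoms = 1 → HBA = 1.

0, 1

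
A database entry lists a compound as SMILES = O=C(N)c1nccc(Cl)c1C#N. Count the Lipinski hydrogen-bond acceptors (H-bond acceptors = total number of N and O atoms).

N atoms: 3; O atoms: 1.
Lipinski HBA = 3 + 1 = 4.

4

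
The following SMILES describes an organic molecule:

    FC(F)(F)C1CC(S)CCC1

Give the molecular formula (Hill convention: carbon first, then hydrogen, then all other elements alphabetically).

Walk through each heavy atom and fill implicit hydrogens from standard valence (C 4, N 3, O 2, S 2, halogen 1):
  atom 1: F (halogen, monovalent) → 0 H
  atom 2: C, bond orders sum to 4 (valence 4) → 0 H
  atom 3: F (halogen, monovalent) → 0 H
  atom 4: F (halogen, monovalent) → 0 H
  atom 5: C, bond orders sum to 3 (valence 4) → 1 H
  atom 6: C, bond orders sum to 2 (valence 4) → 2 H
  atom 7: C, bond orders sum to 3 (valence 4) → 1 H
  atom 8: S, bond orders sum to 1 (valence 2) → 1 H
  atom 9: C, bond orders sum to 2 (valence 4) → 2 H
  atom 10: C, bond orders sum to 2 (valence 4) → 2 H
  atom 11: C, bond orders sum to 2 (valence 4) → 2 H
Totals → C:7, H:11, F:3, S:1.

C7H11F3S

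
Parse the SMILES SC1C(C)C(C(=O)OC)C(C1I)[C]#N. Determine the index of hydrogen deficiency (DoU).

4

Molecular formula: C9H12INO2S.
DoU = (2C + 2 + N − H − X) / 2, where X is the halogen count and O/S are ignored.
    = (2·9 + 2 + 1 − 12 − 1) / 2 = 8 / 2 = 4.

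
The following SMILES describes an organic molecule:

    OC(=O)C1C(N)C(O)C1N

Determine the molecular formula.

C5H10N2O3

Walk through each heavy atom and fill implicit hydrogens from standard valence (C 4, N 3, O 2, S 2, halogen 1):
  atom 1: O, bond orders sum to 1 (valence 2) → 1 H
  atom 2: C, bond orders sum to 4 (valence 4) → 0 H
  atom 3: O, bond orders sum to 2 (valence 2) → 0 H
  atom 4: C, bond orders sum to 3 (valence 4) → 1 H
  atom 5: C, bond orders sum to 3 (valence 4) → 1 H
  atom 6: N, bond orders sum to 1 (valence 3) → 2 H
  atom 7: C, bond orders sum to 3 (valence 4) → 1 H
  atom 8: O, bond orders sum to 1 (valence 2) → 1 H
  atom 9: C, bond orders sum to 3 (valence 4) → 1 H
  atom 10: N, bond orders sum to 1 (valence 3) → 2 H
Totals → C:5, H:10, N:2, O:3.
In Hill order: C5H10N2O3.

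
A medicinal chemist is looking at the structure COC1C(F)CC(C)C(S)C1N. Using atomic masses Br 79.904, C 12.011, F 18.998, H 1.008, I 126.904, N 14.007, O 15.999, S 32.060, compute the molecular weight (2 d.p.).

193.28 g/mol

First, the molecular formula is C8H16FNOS (counting implicit H from valence).
  C: 8 × 12.011 = 96.088
  F: 1 × 18.998 = 18.998
  H: 16 × 1.008 = 16.128
  N: 1 × 14.007 = 14.007
  O: 1 × 15.999 = 15.999
  S: 1 × 32.060 = 32.060
Sum: 8×12.011 + 1×18.998 + 16×1.008 + 1×14.007 + 1×15.999 + 1×32.060 = 193.280 → 193.28 g/mol.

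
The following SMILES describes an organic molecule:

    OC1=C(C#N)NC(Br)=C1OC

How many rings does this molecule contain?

In SMILES, each pair of matching ring-closure digits denotes one ring-closing bond; the number of such bonds equals the number of independent rings.
Ring-closure bonds here: 1.

1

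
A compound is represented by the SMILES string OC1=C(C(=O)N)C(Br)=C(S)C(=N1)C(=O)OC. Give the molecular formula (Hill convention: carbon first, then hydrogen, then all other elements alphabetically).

Walk through each heavy atom and fill implicit hydrogens from standard valence (C 4, N 3, O 2, S 2, halogen 1):
  atom 1: O, bond orders sum to 1 (valence 2) → 1 H
  atom 2: C, bond orders sum to 4 (valence 4) → 0 H
  atom 3: C, bond orders sum to 4 (valence 4) → 0 H
  atom 4: C, bond orders sum to 4 (valence 4) → 0 H
  atom 5: O, bond orders sum to 2 (valence 2) → 0 H
  atom 6: N, bond orders sum to 1 (valence 3) → 2 H
  atom 7: C, bond orders sum to 4 (valence 4) → 0 H
  atom 8: Br (halogen, monovalent) → 0 H
  atom 9: C, bond orders sum to 4 (valence 4) → 0 H
  atom 10: S, bond orders sum to 1 (valence 2) → 1 H
  atom 11: C, bond orders sum to 4 (valence 4) → 0 H
  atom 12: N, bond orders sum to 3 (valence 3) → 0 H
  atom 13: C, bond orders sum to 4 (valence 4) → 0 H
  atom 14: O, bond orders sum to 2 (valence 2) → 0 H
  atom 15: O, bond orders sum to 2 (valence 2) → 0 H
  atom 16: C, bond orders sum to 1 (valence 4) → 3 H
Totals → C:8, H:7, Br:1, N:2, O:4, S:1.

C8H7BrN2O4S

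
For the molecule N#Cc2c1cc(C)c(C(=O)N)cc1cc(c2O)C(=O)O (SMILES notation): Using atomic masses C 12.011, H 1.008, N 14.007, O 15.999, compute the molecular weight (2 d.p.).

270.24 g/mol

First, the molecular formula is C14H10N2O4 (counting implicit H from valence).
  C: 14 × 12.011 = 168.154
  H: 10 × 1.008 = 10.080
  N: 2 × 14.007 = 28.014
  O: 4 × 15.999 = 63.996
Sum: 14×12.011 + 10×1.008 + 2×14.007 + 4×15.999 = 270.244 → 270.24 g/mol.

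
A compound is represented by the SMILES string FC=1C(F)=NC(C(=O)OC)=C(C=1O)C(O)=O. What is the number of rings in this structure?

1

In SMILES, each pair of matching ring-closure digits denotes one ring-closing bond; the number of such bonds equals the number of independent rings.
Ring-closure bonds here: 1.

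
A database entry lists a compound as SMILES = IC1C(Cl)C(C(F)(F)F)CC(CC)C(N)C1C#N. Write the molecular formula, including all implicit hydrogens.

C11H15ClF3IN2

Walk through each heavy atom and fill implicit hydrogens from standard valence (C 4, N 3, O 2, S 2, halogen 1):
  atom 1: I (halogen, monovalent) → 0 H
  atom 2: C, bond orders sum to 3 (valence 4) → 1 H
  atom 3: C, bond orders sum to 3 (valence 4) → 1 H
  atom 4: Cl (halogen, monovalent) → 0 H
  atom 5: C, bond orders sum to 3 (valence 4) → 1 H
  atom 6: C, bond orders sum to 4 (valence 4) → 0 H
  atom 7: F (halogen, monovalent) → 0 H
  atom 8: F (halogen, monovalent) → 0 H
  atom 9: F (halogen, monovalent) → 0 H
  atom 10: C, bond orders sum to 2 (valence 4) → 2 H
  atom 11: C, bond orders sum to 3 (valence 4) → 1 H
  atom 12: C, bond orders sum to 2 (valence 4) → 2 H
  atom 13: C, bond orders sum to 1 (valence 4) → 3 H
  atom 14: C, bond orders sum to 3 (valence 4) → 1 H
  atom 15: N, bond orders sum to 1 (valence 3) → 2 H
  atom 16: C, bond orders sum to 3 (valence 4) → 1 H
  atom 17: C, bond orders sum to 4 (valence 4) → 0 H
  atom 18: N, bond orders sum to 3 (valence 3) → 0 H
Totals → C:11, H:15, Cl:1, F:3, I:1, N:2.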